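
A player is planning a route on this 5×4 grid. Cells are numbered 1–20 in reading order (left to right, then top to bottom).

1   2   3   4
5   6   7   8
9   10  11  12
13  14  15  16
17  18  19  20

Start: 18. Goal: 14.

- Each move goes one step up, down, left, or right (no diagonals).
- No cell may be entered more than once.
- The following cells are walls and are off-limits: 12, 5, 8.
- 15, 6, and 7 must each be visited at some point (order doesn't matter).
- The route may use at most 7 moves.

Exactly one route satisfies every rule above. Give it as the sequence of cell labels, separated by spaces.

The 7-move cap with required stops at 15, 6, 7 leaves no slack for detours.
Route from 18: right to 19, 3× up (reaching 7), left to 6, 2× down (reaching 14) — 7 moves in all.
Check: all required cells visited; 7 ≤ 7 moves.

18 19 15 11 7 6 10 14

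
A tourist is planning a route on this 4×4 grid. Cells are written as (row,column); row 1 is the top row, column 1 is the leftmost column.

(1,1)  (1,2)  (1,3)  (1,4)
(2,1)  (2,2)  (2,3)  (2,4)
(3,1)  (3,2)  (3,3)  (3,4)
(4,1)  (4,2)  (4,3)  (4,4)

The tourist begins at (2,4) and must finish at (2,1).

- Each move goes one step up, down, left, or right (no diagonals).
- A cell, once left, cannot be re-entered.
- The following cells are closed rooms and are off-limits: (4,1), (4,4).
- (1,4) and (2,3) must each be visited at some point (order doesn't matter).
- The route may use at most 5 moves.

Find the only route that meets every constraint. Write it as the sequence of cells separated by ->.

The 5-move cap with required stops at (1,4), (2,3) leaves no slack for detours.
Route from (2,4): up to (1,4), left to (1,3), down to (2,3), 2× left (reaching (2,1)) — 5 moves in all.
Check: all required cells visited; 5 ≤ 5 moves.

(2,4) -> (1,4) -> (1,3) -> (2,3) -> (2,2) -> (2,1)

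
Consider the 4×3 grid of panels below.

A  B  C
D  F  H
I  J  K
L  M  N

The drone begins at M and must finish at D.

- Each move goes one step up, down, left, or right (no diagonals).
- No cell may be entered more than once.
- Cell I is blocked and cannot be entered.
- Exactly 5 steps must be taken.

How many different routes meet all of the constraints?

Need simple routes of exactly 5 moves from M to D (Manhattan distance 3, so 1 moves are spent on a detour and 1 undoing it).
Enumerating: M J F B A D | M J K H F D | M N K H F D | M N K J F D.
That gives 4 routes.

4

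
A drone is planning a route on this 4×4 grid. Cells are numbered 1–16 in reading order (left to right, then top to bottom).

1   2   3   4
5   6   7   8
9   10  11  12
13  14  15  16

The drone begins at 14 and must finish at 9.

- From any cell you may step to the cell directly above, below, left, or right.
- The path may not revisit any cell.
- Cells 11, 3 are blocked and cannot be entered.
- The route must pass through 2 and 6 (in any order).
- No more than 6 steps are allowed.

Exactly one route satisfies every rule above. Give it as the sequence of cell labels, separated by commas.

Any route must reach 2 and 6 and still end at 9 within 6 moves, so the order of the required stops is forced.
Route from 14: up 3 to 2, left 1 to 1, down 2 to 9 — 6 moves in all.
Check: all required cells visited; 6 ≤ 6 moves.

14, 10, 6, 2, 1, 5, 9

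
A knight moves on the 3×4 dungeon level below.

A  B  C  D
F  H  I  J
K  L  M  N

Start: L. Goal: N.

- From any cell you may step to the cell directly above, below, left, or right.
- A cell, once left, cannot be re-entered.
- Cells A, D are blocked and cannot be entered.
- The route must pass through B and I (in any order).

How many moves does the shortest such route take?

6

Any route passes through B and I in some order between L and N. Summing Manhattan distances along each leg and taking the cheapest ordering (L → B → I → N) gives a lower bound of 2 + 2 + 2 = 6 moves.
A route of 6 moves achieves this: L → H → B → C → I → M → N.
Since 6 matches the lower bound, it is optimal.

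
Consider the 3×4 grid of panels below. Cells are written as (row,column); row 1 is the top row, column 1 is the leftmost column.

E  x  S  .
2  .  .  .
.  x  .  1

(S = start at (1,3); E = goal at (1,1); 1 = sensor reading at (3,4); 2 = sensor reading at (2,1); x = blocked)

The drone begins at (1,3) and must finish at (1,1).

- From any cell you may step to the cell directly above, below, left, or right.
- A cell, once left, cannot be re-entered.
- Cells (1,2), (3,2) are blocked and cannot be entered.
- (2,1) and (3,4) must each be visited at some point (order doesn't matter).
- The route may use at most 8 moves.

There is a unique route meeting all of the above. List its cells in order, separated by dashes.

(1,3) - (1,4) - (2,4) - (3,4) - (3,3) - (2,3) - (2,2) - (2,1) - (1,1)

Any route must reach (2,1) and (3,4) and still end at (1,1) within 8 moves, so the order of the required stops is forced.
Route from (1,3): right to (1,4), 2× down (reaching (3,4)), left to (3,3), up to (2,3), 2× left (reaching (2,1)), up to (1,1) — 8 moves in all.
Check: all required cells visited; 8 ≤ 8 moves.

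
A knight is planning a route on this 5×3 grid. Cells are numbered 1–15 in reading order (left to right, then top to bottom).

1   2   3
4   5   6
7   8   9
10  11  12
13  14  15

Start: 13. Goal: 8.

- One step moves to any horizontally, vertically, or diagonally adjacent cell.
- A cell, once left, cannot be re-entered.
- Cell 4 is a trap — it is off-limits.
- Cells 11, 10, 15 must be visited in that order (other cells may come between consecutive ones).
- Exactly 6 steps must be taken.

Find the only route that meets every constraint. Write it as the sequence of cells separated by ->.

13 -> 11 -> 10 -> 14 -> 15 -> 12 -> 8

The waypoints must appear in the order 11, 10, 15, with no cell reused.
Route from 13: up-right to 11, left to 10, down-right to 14, right to 15, up to 12, up-left to 8 — 6 moves in all.
Check: order respected (11 at step 1, 10 at step 2, 15 at step 4); 6 moves as required.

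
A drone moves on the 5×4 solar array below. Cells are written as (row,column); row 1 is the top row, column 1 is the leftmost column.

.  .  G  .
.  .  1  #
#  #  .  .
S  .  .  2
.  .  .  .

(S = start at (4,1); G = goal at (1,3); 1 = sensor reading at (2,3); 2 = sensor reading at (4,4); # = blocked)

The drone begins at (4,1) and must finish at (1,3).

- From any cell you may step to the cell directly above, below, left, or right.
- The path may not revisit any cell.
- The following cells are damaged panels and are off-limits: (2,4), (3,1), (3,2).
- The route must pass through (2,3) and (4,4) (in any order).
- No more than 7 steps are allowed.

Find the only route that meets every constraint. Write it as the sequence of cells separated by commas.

(4,1), (4,2), (4,3), (4,4), (3,4), (3,3), (2,3), (1,3)

The 7-move cap with required stops at (2,3), (4,4) leaves no slack for detours.
Route from (4,1): 3× right (reaching (4,4)), up to (3,4), left to (3,3), 2× up (reaching (1,3)) — 7 moves in all.
Check: all required cells visited; 7 ≤ 7 moves.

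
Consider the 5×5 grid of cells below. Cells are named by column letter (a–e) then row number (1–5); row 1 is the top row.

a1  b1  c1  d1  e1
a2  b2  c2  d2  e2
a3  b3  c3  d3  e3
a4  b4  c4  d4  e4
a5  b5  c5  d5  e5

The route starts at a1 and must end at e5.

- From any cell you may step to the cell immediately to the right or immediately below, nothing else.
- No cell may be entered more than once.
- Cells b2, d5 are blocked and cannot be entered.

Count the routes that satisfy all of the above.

15

A right/down-only route from a1 to e5 makes exactly 4 down-moves and 4 right-moves in some order.
With no other constraints that would be C(8,4) = 70 routes.
Subtract routes through each blocked cell (inclusion–exclusion for overlaps): − through b2: 40 − through d5: 35 + through b2&d5: 20 → 15.
That gives 15 routes.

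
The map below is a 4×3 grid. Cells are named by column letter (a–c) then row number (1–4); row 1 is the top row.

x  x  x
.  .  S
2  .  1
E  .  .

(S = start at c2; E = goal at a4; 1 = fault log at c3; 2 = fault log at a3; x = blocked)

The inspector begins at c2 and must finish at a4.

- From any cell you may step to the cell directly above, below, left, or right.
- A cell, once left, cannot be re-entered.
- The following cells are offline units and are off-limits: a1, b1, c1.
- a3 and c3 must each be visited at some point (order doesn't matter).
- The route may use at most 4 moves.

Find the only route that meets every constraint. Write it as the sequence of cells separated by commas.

The budget equals the shortest possible length, so every move has to be on a shortest route through the required cells.
Route from c2: down 1 to c3, left 2 to a3, down 1 to a4 — 4 moves in all.
Check: all required cells visited; 4 ≤ 4 moves.

c2, c3, b3, a3, a4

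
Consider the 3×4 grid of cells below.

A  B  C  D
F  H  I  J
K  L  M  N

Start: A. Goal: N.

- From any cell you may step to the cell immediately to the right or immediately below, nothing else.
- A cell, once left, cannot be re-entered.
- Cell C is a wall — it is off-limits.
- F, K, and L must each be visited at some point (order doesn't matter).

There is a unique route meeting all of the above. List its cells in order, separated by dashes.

A - F - K - L - M - N

Moves only go right or down, so the column and row indices never decrease.
Route from A: down 2 to K, right 3 to N — 5 moves in all.
Check: all required cells visited.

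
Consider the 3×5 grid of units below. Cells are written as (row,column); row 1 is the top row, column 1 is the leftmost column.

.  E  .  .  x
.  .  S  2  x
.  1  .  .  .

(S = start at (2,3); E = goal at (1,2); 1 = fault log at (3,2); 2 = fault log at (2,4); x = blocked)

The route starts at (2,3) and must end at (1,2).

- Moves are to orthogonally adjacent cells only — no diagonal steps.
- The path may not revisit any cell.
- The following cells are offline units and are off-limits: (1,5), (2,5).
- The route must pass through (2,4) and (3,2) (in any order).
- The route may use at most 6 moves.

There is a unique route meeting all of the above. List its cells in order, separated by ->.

(2,3) -> (2,4) -> (3,4) -> (3,3) -> (3,2) -> (2,2) -> (1,2)

Any route must reach (2,4) and (3,2) and still end at (1,2) within 6 moves, so the order of the required stops is forced.
Route from (2,3): right 1 to (2,4), down 1 to (3,4), left 2 to (3,2), up 2 to (1,2) — 6 moves in all.
Check: all required cells visited; 6 ≤ 6 moves.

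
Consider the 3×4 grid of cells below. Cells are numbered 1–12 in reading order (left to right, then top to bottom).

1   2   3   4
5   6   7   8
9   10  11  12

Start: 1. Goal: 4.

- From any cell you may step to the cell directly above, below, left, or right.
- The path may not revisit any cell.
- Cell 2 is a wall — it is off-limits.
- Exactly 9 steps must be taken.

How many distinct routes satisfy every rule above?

Need simple routes of exactly 9 moves from 1 to 4 (Manhattan distance 3, so 3 moves are spent on a detour and 3 undoing it).
Enumerating: 1 5 9 10 6 7 11 12 8 4 | 1 5 9 10 11 12 8 7 3 4 | 1 5 6 10 11 12 8 7 3 4.
That gives 3 routes.

3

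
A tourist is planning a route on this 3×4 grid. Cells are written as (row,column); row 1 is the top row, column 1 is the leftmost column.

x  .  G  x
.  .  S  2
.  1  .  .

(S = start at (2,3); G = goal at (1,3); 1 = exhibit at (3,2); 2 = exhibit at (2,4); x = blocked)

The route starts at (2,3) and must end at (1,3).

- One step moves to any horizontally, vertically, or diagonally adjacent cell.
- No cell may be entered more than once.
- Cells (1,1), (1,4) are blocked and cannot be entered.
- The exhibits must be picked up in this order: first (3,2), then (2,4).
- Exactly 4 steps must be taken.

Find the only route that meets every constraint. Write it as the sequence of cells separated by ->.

(2,3) -> (3,2) -> (3,3) -> (2,4) -> (1,3)

The waypoints must appear in the order (3,2), (2,4), with no cell reused.
Route from (2,3): down-left to (3,2), right to (3,3), up-right to (2,4), up-left to (1,3) — 4 moves in all.
Check: order respected (1 at step 1, 2 at step 3); 4 moves as required.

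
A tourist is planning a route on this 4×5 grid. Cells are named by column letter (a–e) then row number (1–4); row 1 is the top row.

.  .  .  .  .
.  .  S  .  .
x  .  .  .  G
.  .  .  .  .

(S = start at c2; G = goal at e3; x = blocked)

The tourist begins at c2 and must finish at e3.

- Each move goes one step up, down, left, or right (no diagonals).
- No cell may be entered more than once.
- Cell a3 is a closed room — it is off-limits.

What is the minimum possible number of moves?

The Manhattan distance from c2 to e3 is |2−3| + |3−5| = 3, so at least 3 moves are needed.
A route of 3 moves achieves this: c2 → c3 → d3 → e3.
Since 3 matches the lower bound, it is optimal.

3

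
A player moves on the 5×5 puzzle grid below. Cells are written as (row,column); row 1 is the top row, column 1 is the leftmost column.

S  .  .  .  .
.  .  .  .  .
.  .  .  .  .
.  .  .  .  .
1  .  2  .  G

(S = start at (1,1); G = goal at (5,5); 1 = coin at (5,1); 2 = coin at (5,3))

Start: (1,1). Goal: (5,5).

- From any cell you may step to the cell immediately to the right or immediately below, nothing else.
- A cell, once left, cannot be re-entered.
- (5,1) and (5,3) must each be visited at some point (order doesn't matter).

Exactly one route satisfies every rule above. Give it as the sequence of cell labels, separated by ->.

Moves only go right or down, so the column and row indices never decrease.
Route from (1,1): 4× down (reaching (5,1)), 4× right (reaching (5,5)) — 8 moves in all.
Check: all required cells visited.

(1,1) -> (2,1) -> (3,1) -> (4,1) -> (5,1) -> (5,2) -> (5,3) -> (5,4) -> (5,5)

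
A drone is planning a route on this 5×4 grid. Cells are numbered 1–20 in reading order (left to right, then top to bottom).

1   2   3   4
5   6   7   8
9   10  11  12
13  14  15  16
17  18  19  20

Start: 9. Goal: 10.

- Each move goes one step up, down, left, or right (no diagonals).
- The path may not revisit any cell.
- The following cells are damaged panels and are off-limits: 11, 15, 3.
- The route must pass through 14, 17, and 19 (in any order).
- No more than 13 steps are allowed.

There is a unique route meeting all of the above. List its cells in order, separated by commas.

Any route must reach 14, 17, and 19 and still end at 10 within 13 moves, so the order of the required stops is forced.
Route from 9: up to 5, 3× right (reaching 8), 3× down (reaching 20), 3× left (reaching 17), up to 13, right to 14, up to 10 — 13 moves in all.
Check: all required cells visited; 13 ≤ 13 moves.

9, 5, 6, 7, 8, 12, 16, 20, 19, 18, 17, 13, 14, 10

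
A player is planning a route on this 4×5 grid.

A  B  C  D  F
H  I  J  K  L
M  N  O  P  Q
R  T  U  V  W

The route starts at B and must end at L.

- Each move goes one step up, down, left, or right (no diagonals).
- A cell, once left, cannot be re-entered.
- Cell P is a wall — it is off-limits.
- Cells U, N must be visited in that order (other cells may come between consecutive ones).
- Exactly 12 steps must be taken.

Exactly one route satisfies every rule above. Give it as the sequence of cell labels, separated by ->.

The waypoints must appear in the order U, N, with no cell reused.
Route from B: left 1 to A, down 3 to R, right 2 to U, up 1 to O, left 1 to N, up 1 to I, right 3 to L — 12 moves in all.
Check: order respected (U at step 6, N at step 8); 12 moves as required.

B -> A -> H -> M -> R -> T -> U -> O -> N -> I -> J -> K -> L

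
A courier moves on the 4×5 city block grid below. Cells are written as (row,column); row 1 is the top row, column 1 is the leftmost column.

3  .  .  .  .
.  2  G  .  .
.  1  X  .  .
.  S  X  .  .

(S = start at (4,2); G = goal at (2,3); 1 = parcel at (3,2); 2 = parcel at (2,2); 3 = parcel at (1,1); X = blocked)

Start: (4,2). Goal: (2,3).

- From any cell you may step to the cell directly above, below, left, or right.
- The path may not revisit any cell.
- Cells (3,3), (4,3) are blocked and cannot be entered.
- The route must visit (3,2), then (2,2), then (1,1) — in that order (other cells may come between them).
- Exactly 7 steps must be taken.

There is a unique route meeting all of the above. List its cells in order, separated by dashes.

(4,2) - (3,2) - (2,2) - (2,1) - (1,1) - (1,2) - (1,3) - (2,3)

The waypoints must appear in the order (3,2), (2,2), (1,1), with no cell reused.
Route from (4,2): 2× up (reaching (2,2)), left to (2,1), up to (1,1), 2× right (reaching (1,3)), down to (2,3) — 7 moves in all.
Check: order respected (1 at step 1, 2 at step 2, 3 at step 4); 7 moves as required.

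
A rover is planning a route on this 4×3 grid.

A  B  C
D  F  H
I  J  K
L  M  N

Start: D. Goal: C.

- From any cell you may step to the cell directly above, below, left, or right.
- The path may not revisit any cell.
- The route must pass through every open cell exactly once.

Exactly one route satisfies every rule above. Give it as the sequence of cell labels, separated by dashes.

D - A - B - F - J - I - L - M - N - K - H - C

Need to visit all 12 open cells exactly once, starting at D and ending at C.
Cell N has only two open neighbours (K and M), so the path must pass straight through it: one of those is the cell it's entered from and the other is where it exits.
Route from D: up to A, right to B, 2× down (reaching J), left to I, down to L, 2× right (reaching N), 3× up (reaching C) — 11 moves in all.
Check: all 12 open cells covered.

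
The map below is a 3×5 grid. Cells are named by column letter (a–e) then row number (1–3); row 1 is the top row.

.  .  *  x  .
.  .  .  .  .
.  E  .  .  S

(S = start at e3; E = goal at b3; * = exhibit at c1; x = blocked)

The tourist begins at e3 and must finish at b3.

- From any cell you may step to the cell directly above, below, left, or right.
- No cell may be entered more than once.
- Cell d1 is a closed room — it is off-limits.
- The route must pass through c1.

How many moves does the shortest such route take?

7

Any route passes through c1 somewhere between e3 and b3. Summing Manhattan distances along the two legs (e3 → c1 → b3) gives a lower bound of 4 + 3 = 7 moves.
A route of 7 moves achieves this: e3 → e2 → d2 → c2 → c1 → b1 → b2 → b3.
Since 7 matches the lower bound, it is optimal.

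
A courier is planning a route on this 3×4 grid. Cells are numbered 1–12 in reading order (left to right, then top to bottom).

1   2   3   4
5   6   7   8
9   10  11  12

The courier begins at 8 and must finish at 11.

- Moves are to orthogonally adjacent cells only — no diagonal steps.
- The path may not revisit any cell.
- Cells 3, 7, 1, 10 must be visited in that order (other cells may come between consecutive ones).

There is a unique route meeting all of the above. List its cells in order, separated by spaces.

The waypoints must appear in the order 3, 7, 1, 10, with no cell reused.
Route from 8: up to 4, left to 3, down to 7, left to 6, up to 2, left to 1, 2× down (reaching 9), 2× right (reaching 11) — 10 moves in all.
Check: order respected (3 at step 2, 7 at step 3, 1 at step 6, 10 at step 9).

8 4 3 7 6 2 1 5 9 10 11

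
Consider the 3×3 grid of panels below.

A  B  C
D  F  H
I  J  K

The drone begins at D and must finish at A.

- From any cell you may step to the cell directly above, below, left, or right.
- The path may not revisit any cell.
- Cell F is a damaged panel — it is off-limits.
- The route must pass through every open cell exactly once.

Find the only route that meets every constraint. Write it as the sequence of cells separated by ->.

D -> I -> J -> K -> H -> C -> B -> A

Need to visit all 8 open cells exactly once, starting at D and ending at A.
Cell I has only two open neighbours (D and J), so the path must pass straight through it: one of those is the cell it's entered from and the other is where it exits.
Route from D: down 1 to I, right 2 to K, up 2 to C, left 2 to A — 7 moves in all.
Check: all 8 open cells covered.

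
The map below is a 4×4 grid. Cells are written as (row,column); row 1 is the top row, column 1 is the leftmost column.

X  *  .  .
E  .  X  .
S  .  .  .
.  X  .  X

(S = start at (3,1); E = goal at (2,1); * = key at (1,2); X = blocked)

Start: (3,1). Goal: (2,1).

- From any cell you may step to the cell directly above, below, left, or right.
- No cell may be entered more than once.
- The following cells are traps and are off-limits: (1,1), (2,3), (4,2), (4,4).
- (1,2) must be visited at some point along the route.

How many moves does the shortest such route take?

9

Any route passes through (1,2) somewhere between (3,1) and (2,1). Summing Manhattan distances along the two legs ((3,1) → (1,2) → (2,1)) gives a lower bound of 3 + 2 = 5 moves.
The shortest route satisfying every rule uses 9 moves: (3,1) → (3,2) → (3,3) → (3,4) → (2,4) → (1,4) → (1,3) → (1,2) → (2,2) → (2,1).
The no-revisit rule (legs can't share cells) pushes the minimum above the 5-move bound; an exhaustive check rules out every length from 5 to 8 (on a 4-connected grid the length of any start-to-goal walk has the same parity as the Manhattan bound, so only lengths 5, 7, 9, … need checking), leaving 9 as the minimum.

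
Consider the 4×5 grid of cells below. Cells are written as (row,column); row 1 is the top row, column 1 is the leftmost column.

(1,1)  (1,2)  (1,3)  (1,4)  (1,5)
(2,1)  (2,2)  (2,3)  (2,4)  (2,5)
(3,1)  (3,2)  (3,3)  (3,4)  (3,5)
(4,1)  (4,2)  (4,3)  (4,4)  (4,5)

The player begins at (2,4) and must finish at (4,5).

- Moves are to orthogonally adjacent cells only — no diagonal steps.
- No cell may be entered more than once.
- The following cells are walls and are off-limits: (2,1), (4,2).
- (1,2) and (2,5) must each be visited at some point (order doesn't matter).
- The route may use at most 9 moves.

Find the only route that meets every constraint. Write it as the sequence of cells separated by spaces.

The budget equals the shortest possible length, so every move has to be on a shortest route through the required cells.
Route from (2,4): 2× left (reaching (2,2)), up to (1,2), 3× right (reaching (1,5)), 3× down (reaching (4,5)) — 9 moves in all.
Check: all required cells visited; 9 ≤ 9 moves.

(2,4) (2,3) (2,2) (1,2) (1,3) (1,4) (1,5) (2,5) (3,5) (4,5)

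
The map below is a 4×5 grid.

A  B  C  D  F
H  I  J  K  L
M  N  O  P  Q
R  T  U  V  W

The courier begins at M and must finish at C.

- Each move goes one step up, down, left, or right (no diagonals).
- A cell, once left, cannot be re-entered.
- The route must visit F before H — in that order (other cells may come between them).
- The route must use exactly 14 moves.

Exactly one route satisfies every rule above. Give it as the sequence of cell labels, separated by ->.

M -> N -> O -> P -> Q -> L -> F -> D -> K -> J -> I -> H -> A -> B -> C

The waypoints must appear in the order F, H, with no cell reused.
Route from M: right 4 to Q, up 2 to F, left 1 to D, down 1 to K, left 3 to H, up 1 to A, right 2 to C — 14 moves in all.
Check: order respected (F at step 6, H at step 11); 14 moves as required.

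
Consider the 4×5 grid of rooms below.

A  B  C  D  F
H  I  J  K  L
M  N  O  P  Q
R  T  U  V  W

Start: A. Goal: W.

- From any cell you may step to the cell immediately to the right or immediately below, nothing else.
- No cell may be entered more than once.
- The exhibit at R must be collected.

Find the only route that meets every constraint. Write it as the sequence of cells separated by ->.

Moves only go right or down, so the column and row indices never decrease.
Route from A: down 3 to R, right 4 to W — 7 moves in all.
Check: all required cells visited.

A -> H -> M -> R -> T -> U -> V -> W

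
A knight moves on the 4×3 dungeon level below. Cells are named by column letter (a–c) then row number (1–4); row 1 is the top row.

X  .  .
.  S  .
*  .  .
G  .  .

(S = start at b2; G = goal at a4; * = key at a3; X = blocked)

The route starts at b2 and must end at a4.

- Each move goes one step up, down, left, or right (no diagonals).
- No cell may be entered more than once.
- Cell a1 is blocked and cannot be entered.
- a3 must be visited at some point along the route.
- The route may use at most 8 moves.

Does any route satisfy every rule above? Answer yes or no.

yes

One route that works: b2 → b3 → a3 → a4.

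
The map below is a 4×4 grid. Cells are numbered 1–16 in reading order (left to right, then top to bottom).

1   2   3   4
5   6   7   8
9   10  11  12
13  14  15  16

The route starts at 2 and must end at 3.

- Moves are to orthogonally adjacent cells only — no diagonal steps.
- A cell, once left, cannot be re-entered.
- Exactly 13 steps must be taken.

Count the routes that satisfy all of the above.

22

Need simple routes of exactly 13 moves from 2 to 3 (Manhattan distance 1, so 6 moves are spent on a detour and 6 undoing it).
Branch systematically from the start, pruning whenever the remaining move budget drops below the Manhattan distance to 3 or differs from it in parity. Grouping the completions by first move — via 6: 6; via 1: 16 (no valid completion starts via 3) — and summing: 6 + 16 = 22.
That gives 22 routes.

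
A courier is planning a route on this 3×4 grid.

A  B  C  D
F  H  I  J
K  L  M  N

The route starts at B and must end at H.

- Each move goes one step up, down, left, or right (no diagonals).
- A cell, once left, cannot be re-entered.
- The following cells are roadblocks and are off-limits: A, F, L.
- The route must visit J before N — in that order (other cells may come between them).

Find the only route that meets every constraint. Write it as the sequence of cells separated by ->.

B -> C -> D -> J -> N -> M -> I -> H

The waypoints must appear in the order J, N, with no cell reused.
Route from B: right 2 to D, down 2 to N, left 1 to M, up 1 to I, left 1 to H — 7 moves in all.
Check: order respected (J at step 3, N at step 4).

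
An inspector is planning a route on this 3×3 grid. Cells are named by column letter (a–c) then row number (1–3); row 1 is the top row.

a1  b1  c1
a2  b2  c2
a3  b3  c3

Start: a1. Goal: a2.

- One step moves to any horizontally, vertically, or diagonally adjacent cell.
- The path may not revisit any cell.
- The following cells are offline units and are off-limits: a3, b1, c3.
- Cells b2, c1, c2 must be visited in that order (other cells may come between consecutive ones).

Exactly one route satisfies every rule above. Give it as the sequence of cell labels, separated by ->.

The waypoints must appear in the order b2, c1, c2, with no cell reused.
Route from a1: down-right 1 to b2, up-right 1 to c1, down 1 to c2, down-left 1 to b3, up-left 1 to a2 — 5 moves in all.
Check: order respected (b2 at step 1, c1 at step 2, c2 at step 3).

a1 -> b2 -> c1 -> c2 -> b3 -> a2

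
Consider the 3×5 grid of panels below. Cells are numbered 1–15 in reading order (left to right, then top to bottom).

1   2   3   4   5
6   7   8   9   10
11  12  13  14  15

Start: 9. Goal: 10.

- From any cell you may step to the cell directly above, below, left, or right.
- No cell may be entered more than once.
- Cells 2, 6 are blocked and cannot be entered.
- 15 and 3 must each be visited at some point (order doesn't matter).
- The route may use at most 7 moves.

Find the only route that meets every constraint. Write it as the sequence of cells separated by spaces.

9 4 3 8 13 14 15 10

Any route must reach 15 and 3 and still end at 10 within 7 moves, so the order of the required stops is forced.
Route from 9: up 1 to 4, left 1 to 3, down 2 to 13, right 2 to 15, up 1 to 10 — 7 moves in all.
Check: all required cells visited; 7 ≤ 7 moves.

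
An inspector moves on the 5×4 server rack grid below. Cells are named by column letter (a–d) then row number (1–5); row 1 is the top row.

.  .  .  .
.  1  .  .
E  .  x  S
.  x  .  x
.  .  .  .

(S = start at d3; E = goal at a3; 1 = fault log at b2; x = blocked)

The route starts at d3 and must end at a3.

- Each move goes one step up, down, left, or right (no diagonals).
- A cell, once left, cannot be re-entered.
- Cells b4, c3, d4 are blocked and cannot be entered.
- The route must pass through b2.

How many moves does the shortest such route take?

5

Any route passes through b2 somewhere between d3 and a3. Summing Manhattan distances along the two legs (d3 → b2 → a3) gives a lower bound of 3 + 2 = 5 moves.
A route of 5 moves achieves this: d3 → d2 → c2 → b2 → b3 → a3.
Since 5 matches the lower bound, it is optimal.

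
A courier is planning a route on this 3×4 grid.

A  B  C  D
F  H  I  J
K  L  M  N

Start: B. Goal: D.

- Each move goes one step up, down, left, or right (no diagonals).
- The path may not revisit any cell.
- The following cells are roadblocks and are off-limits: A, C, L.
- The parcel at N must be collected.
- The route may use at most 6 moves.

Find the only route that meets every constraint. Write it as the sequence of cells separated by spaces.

The budget equals the shortest possible length, so every move has to be on a shortest route through the required cells.
Route from B: down to H, right to I, down to M, right to N, 2× up (reaching D) — 6 moves in all.
Check: all required cells visited; 6 ≤ 6 moves.

B H I M N J D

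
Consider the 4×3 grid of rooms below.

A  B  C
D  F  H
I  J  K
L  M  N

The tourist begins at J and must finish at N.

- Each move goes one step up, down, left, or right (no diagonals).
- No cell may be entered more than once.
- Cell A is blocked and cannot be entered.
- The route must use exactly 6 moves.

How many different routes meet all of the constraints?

Need simple routes of exactly 6 moves from J to N (Manhattan distance 2, so 2 moves are spent on a detour and 2 undoing it).
Enumerating: J F B C H K N | J F D I L M N | J I D F H K N.
That gives 3 routes.

3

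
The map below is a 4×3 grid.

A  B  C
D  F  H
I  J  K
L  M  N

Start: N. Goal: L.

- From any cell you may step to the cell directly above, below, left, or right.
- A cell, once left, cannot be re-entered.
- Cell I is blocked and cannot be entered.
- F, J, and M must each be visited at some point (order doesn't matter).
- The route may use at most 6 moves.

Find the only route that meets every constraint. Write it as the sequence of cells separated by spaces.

N K H F J M L

Any route must reach F, J, and M and still end at L within 6 moves, so the order of the required stops is forced.
Route from N: up 2 to H, left 1 to F, down 2 to M, left 1 to L — 6 moves in all.
Check: all required cells visited; 6 ≤ 6 moves.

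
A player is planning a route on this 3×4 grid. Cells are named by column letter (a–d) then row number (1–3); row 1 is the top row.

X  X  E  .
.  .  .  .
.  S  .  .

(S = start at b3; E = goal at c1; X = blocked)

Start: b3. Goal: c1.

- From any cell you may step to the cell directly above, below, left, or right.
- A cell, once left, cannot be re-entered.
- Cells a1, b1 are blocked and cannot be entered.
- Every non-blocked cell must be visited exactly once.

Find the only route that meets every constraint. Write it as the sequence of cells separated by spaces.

Need to visit all 10 open cells exactly once, starting at b3 and ending at c1.
Cell a2 has only two open neighbours (a3 and b2), so the path must pass straight through it: one of those is the cell it's entered from and the other is where it exits.
Route from b3: left 1 to a3, up 1 to a2, right 2 to c2, down 1 to c3, right 1 to d3, up 2 to d1, left 1 to c1 — 9 moves in all.
Check: all 10 open cells covered.

b3 a3 a2 b2 c2 c3 d3 d2 d1 c1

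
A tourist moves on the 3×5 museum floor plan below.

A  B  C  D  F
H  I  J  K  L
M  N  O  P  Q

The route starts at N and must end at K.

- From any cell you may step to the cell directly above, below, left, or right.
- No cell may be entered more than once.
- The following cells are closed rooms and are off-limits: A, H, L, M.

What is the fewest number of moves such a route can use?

The Manhattan distance from N to K is |3−2| + |2−4| = 3, so at least 3 moves are needed.
A route of 3 moves achieves this: N → I → J → K.
Since 3 matches the lower bound, it is optimal.

3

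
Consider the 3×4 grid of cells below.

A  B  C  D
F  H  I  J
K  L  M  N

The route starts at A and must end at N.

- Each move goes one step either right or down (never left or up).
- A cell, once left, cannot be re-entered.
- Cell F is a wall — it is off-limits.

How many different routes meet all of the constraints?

A right/down-only route from A to N makes exactly 2 down-moves and 3 right-moves in some order.
With no other constraints that would be C(5,2) = 10 routes.
Subtract routes through each blocked cell (inclusion–exclusion for overlaps): − through F: 4 → 6.
That gives 6 routes.

6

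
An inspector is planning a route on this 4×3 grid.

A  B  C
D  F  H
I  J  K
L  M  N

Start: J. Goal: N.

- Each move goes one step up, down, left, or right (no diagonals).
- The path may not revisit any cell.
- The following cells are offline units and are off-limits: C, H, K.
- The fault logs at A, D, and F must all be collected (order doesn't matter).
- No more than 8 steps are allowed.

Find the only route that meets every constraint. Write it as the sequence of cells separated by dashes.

J - F - B - A - D - I - L - M - N

Any route must reach A, D, and F and still end at N within 8 moves, so the order of the required stops is forced.
Route from J: 2× up (reaching B), left to A, 3× down (reaching L), 2× right (reaching N) — 8 moves in all.
Check: all required cells visited; 8 ≤ 8 moves.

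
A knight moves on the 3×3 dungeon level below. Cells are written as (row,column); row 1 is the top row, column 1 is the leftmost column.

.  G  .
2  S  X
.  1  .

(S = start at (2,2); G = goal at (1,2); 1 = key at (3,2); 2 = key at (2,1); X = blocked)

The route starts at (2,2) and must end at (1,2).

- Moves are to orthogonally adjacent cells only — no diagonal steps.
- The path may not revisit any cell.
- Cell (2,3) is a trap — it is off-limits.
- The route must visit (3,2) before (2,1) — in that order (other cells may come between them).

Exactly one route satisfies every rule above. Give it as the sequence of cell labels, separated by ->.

The waypoints must appear in the order (3,2), (2,1), with no cell reused.
Route from (2,2): down 1 to (3,2), left 1 to (3,1), up 2 to (1,1), right 1 to (1,2) — 5 moves in all.
Check: order respected (1 at step 1, 2 at step 3).

(2,2) -> (3,2) -> (3,1) -> (2,1) -> (1,1) -> (1,2)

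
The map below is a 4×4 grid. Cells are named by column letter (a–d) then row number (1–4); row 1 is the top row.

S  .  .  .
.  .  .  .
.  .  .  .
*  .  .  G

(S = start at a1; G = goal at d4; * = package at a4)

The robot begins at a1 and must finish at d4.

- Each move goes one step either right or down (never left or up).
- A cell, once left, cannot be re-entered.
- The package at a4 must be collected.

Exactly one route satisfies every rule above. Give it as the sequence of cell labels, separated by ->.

a1 -> a2 -> a3 -> a4 -> b4 -> c4 -> d4

Moves only go right or down, so the column and row indices never decrease.
Route from a1: 3× down (reaching a4), 3× right (reaching d4) — 6 moves in all.
Check: all required cells visited.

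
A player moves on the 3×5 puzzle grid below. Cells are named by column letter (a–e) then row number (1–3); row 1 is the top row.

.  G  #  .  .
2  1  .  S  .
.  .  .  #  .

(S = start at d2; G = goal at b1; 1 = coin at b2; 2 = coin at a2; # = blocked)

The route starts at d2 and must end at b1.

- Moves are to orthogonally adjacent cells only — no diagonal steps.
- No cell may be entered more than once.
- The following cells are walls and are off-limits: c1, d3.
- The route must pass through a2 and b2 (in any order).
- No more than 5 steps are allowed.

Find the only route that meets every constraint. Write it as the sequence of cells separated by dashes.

d2 - c2 - b2 - a2 - a1 - b1

The budget equals the shortest possible length, so every move has to be on a shortest route through the required cells.
Route from d2: left 3 to a2, up 1 to a1, right 1 to b1 — 5 moves in all.
Check: all required cells visited; 5 ≤ 5 moves.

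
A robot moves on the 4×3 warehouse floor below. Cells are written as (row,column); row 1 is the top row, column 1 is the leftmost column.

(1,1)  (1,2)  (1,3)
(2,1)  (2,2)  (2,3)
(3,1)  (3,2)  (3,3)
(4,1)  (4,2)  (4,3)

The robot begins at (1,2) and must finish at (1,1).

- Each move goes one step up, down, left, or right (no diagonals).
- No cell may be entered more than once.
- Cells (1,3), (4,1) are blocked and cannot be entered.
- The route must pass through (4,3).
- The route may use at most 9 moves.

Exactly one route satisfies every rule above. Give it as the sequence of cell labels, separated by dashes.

The 9-move cap with required stops at (4,3) leaves no slack for detours.
Route from (1,2): down to (2,2), right to (2,3), 2× down (reaching (4,3)), left to (4,2), up to (3,2), left to (3,1), 2× up (reaching (1,1)) — 9 moves in all.
Check: all required cells visited; 9 ≤ 9 moves.

(1,2) - (2,2) - (2,3) - (3,3) - (4,3) - (4,2) - (3,2) - (3,1) - (2,1) - (1,1)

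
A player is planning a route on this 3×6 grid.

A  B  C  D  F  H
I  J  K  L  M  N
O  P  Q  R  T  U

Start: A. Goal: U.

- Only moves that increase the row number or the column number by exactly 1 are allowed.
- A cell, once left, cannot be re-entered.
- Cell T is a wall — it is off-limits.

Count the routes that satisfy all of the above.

6

A right/down-only route from A to U makes exactly 2 down-moves and 5 right-moves in some order.
With no other constraints that would be C(7,2) = 21 routes.
Subtract routes through each blocked cell (inclusion–exclusion for overlaps): − through T: 15 → 6.
That gives 6 routes.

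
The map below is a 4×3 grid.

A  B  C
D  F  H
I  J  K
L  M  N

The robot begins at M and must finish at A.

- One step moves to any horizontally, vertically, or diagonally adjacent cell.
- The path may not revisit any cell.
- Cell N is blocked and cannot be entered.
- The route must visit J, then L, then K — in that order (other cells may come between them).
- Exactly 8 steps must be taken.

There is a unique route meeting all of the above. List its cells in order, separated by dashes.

M - J - L - I - F - K - H - B - A

The waypoints must appear in the order J, L, K, with no cell reused.
Route from M: up 1 to J, down-left 1 to L, up 1 to I, up-right 1 to F, down-right 1 to K, up 1 to H, up-left 1 to B, left 1 to A — 8 moves in all.
Check: order respected (J at step 1, L at step 2, K at step 5); 8 moves as required.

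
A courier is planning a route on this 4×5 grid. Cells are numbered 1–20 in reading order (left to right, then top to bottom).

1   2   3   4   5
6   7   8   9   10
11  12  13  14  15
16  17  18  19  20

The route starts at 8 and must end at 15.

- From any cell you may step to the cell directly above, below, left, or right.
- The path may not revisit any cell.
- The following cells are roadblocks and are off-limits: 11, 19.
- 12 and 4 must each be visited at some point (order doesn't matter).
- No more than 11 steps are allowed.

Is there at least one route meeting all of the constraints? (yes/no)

One route that works: 8 → 13 → 12 → 7 → 2 → 3 → 4 → 9 → 14 → 15.

yes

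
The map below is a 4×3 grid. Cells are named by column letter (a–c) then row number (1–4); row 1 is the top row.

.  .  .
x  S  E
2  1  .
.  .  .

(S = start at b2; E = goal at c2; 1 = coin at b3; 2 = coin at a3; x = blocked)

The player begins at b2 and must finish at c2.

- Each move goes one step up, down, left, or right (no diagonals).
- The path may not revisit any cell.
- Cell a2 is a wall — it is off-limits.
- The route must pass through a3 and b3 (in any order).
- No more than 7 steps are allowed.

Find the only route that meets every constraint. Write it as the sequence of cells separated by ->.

b2 -> b3 -> a3 -> a4 -> b4 -> c4 -> c3 -> c2

The 7-move cap with required stops at a3, b3 leaves no slack for detours.
Route from b2: down to b3, left to a3, down to a4, 2× right (reaching c4), 2× up (reaching c2) — 7 moves in all.
Check: all required cells visited; 7 ≤ 7 moves.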